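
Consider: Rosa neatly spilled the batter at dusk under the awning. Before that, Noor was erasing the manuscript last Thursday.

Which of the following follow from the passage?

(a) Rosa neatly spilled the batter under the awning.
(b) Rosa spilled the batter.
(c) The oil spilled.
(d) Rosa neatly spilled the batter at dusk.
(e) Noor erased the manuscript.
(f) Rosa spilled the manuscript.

(a), (b), (d)

(a) Entailed — this follows by dropping conjuncts from the spilling event's description.
(b) Entailed — this follows by dropping conjuncts from the spilling event's description.
(c) Not entailed — the batter is what spilled, not the oil.
(d) Entailed — dropping 'under the awning' leaves a sub-description the original still satisfies.
(e) Not entailed — 'was erasing' is progressive on an accomplishment; it does not entail the completed 'erased'.
(f) Not entailed — Rosa spilled the batter, not the manuscript; the manuscript belongs to the erasing event.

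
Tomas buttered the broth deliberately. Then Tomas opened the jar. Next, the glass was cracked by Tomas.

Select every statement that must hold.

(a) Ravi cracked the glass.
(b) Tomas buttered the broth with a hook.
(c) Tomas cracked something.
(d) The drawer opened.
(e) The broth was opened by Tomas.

(c)

(a) Not entailed — the passage has Tomas cracking the glass, not Ravi.
(b) Not entailed — 'with a hook' adds information not in the original event.
(c) Entailed — this follows by dropping conjuncts from the cracking event's description.
(d) Not entailed — the jar is what opened, not the drawer.
(e) Not entailed — Tomas opened the jar, not the broth; the broth belongs to the buttering event.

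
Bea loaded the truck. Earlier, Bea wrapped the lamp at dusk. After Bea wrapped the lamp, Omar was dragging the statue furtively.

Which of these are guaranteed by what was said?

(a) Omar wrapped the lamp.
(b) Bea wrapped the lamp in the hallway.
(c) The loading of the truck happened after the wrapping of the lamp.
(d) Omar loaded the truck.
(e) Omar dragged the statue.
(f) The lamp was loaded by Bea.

(a) Not entailed — the passage has Bea wrapping the lamp, not Omar.
(b) Not entailed — 'in the hallway' adds information not in the original event.
(c) Entailed — the narrative places the wrapping before the loading.
(d) Not entailed — the passage has Bea loading the truck, not Omar.
(e) Entailed — 'drag' is an activity; 'was dragging' entails that some dragging happened, so 'dragged' holds.
(f) Not entailed — Bea loaded the truck, not the lamp; the lamp belongs to the wrapping event.

(c), (e)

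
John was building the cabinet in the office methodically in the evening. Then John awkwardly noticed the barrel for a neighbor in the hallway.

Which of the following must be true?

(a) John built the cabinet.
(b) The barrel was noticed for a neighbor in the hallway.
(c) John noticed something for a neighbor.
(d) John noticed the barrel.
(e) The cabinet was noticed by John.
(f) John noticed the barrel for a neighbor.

(a) Not entailed — 'was building' is progressive on an accomplishment; it does not entail the completed 'built'.
(b) Entailed — this follows by dropping conjuncts from the noticing event's description.
(c) Entailed — dropping 'awkwardly', 'in the hallway' and generalizing the patient leaves a sub-description the original still satisfies.
(d) Entailed — every conjunct here is already in the original noticing event.
(e) Not entailed — John noticed the barrel, not the cabinet; the cabinet belongs to the building event.
(f) Entailed — dropping 'awkwardly', 'in the hallway' leaves a sub-description the original still satisfies.

(b), (c), (d), (f)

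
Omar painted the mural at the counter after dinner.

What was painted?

'the mural' marks the patient of the painting event.

the mural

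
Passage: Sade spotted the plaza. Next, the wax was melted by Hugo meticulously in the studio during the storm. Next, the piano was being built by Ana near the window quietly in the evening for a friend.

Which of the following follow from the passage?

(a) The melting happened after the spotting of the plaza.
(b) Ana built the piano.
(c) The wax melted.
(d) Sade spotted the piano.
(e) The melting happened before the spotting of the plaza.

(a) Entailed — the narrative places the spotting before the melting.
(b) Not entailed — 'was building' is progressive on an accomplishment; it does not entail the completed 'built'.
(c) Entailed — 'Hugo melted the wax' is causative; it entails the inchoative 'the wax melted'.
(d) Not entailed — Sade spotted the plaza, not the piano; the piano belongs to the building event.
(e) Not entailed — the narrative places the spotting before the melting, not after.

(a), (c)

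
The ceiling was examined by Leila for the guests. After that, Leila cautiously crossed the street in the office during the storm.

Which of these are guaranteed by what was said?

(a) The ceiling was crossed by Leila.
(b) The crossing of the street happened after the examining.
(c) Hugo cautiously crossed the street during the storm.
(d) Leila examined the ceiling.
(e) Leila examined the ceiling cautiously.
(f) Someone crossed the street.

(a) Not entailed — Leila crossed the street, not the ceiling; the ceiling belongs to the examining event.
(b) Entailed — the narrative places the examining before the crossing.
(c) Not entailed — the passage has Leila crossing the street, not Hugo.
(d) Entailed — this follows by dropping conjuncts from the examining event's description.
(e) Not entailed — 'cautiously' adds information not in the original event.
(f) Entailed — dropping 'cautiously', 'during the storm', 'in the office' and generalizing the agent leaves a sub-description the original still satisfies.

(b), (d), (f)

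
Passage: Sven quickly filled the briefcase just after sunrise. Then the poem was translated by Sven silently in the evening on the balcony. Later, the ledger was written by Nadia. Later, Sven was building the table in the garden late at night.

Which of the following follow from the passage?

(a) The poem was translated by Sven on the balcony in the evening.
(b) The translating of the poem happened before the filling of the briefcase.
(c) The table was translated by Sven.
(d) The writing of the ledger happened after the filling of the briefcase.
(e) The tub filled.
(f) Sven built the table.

(a), (d)

(a) Entailed — the original entails any weakening of itself; this just drops 'silently'.
(b) Not entailed — the narrative places the filling before the translating, not after.
(c) Not entailed — Sven translated the poem, not the table; the table belongs to the building event.
(d) Entailed — the narrative places the filling before the writing.
(e) Not entailed — the briefcase is what filled, not the tub.
(f) Not entailed — 'was building' is progressive on an accomplishment; it does not entail the completed 'built'.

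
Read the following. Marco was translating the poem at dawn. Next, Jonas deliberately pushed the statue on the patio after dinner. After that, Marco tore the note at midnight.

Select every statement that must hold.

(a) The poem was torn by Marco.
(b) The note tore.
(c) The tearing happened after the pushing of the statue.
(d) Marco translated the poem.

(a) Not entailed — Marco tore the note, not the poem; the poem belongs to the translating event.
(b) Entailed — 'Marco tore the note' is causative; it entails the inchoative 'the note tore'.
(c) Entailed — the narrative places the pushing before the tearing.
(d) Not entailed — 'was translating' is progressive on an accomplishment; it does not entail the completed 'translated'.

(b), (c)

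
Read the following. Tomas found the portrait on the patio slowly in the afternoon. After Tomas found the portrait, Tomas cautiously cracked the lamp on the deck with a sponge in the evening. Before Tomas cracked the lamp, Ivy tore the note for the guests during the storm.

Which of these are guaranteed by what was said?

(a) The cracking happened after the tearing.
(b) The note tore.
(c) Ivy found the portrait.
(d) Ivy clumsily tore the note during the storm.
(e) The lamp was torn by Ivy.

(a) Entailed — the narrative places the tearing before the cracking.
(b) Entailed — 'Ivy tore the note' is causative; it entails the inchoative 'the note tore'.
(c) Not entailed — the passage has Tomas finding the portrait, not Ivy.
(d) Not entailed — 'clumsily' adds information not in the original event.
(e) Not entailed — Ivy tore the note, not the lamp; the lamp belongs to the cracking event.

(a), (b)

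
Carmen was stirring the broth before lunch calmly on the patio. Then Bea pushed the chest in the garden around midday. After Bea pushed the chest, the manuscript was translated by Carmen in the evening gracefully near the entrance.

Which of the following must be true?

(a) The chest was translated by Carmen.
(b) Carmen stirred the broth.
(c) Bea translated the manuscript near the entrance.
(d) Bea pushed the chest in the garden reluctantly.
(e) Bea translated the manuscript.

(a) Not entailed — Carmen translated the manuscript, not the chest; the chest belongs to the pushing event.
(b) Entailed — 'stir' is an activity; 'was stirring' entails that some stirring happened, so 'stirred' holds.
(c) Not entailed — the passage has Carmen translating the manuscript, not Bea.
(d) Not entailed — 'reluctantly' adds information not in the original event.
(e) Not entailed — the passage has Carmen translating the manuscript, not Bea.

(b)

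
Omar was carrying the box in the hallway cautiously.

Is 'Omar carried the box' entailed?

yes

'carry' is atelic; if Omar was carrying the box, then Omar carried the box (for some time).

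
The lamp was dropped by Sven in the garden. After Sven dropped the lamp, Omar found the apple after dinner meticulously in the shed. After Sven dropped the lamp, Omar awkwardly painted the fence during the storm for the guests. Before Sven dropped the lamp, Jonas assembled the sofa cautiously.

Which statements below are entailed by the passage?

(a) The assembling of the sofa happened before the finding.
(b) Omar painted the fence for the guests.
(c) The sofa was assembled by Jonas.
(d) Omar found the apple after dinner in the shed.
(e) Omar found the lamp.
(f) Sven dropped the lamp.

(a), (b), (c), (d), (f)

(a) Entailed — the narrative places the assembling before the finding.
(b) Entailed — dropping 'awkwardly', 'during the storm' leaves a sub-description the original still satisfies.
(c) Entailed — dropping 'cautiously' leaves a sub-description the original still satisfies.
(d) Entailed — the original entails any weakening of itself; this just drops 'meticulously'.
(e) Not entailed — Omar found the apple, not the lamp; the lamp belongs to the dropping event.
(f) Entailed — this follows by dropping conjuncts from the dropping event's description.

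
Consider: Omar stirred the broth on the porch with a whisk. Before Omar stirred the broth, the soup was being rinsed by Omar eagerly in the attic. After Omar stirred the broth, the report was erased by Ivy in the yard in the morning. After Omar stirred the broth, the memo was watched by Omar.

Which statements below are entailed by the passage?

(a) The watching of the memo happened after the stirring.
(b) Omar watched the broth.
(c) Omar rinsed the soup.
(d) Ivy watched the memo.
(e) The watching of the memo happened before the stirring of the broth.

(a) Entailed — the narrative places the stirring before the watching.
(b) Not entailed — Omar watched the memo, not the broth; the broth belongs to the stirring event.
(c) Entailed — 'rinse' is an activity; 'was rinsing' entails that some rinsing happened, so 'rinsed' holds.
(d) Not entailed — the passage has Omar watching the memo, not Ivy.
(e) Not entailed — the narrative places the stirring before the watching, not after.

(a), (c)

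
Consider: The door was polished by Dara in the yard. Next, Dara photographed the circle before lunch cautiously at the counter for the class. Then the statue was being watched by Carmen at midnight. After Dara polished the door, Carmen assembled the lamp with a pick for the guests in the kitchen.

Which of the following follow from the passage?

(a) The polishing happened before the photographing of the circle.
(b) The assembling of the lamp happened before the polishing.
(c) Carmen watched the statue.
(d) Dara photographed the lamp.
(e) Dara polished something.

(a) Entailed — the narrative places the polishing before the photographing.
(b) Not entailed — the narrative places the polishing before the assembling, not after.
(c) Entailed — 'watch' is an activity; 'was watching' entails that some watching happened, so 'watched' holds.
(d) Not entailed — Dara photographed the circle, not the lamp; the lamp belongs to the assembling event.
(e) Entailed — every conjunct here is already in the original polishing event.

(a), (c), (e)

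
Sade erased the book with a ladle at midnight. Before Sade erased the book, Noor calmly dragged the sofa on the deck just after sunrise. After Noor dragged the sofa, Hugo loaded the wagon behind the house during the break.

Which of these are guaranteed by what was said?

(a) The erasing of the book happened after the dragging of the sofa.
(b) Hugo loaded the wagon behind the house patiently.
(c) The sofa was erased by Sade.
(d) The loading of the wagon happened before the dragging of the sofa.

(a)

(a) Entailed — the narrative places the dragging before the erasing.
(b) Not entailed — 'patiently' adds information not in the original event.
(c) Not entailed — Sade erased the book, not the sofa; the sofa belongs to the dragging event.
(d) Not entailed — the narrative places the dragging before the loading, not after.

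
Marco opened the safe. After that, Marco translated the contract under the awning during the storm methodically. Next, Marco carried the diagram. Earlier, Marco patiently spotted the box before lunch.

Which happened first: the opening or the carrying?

the opening

The connectives place the opening before the carrying.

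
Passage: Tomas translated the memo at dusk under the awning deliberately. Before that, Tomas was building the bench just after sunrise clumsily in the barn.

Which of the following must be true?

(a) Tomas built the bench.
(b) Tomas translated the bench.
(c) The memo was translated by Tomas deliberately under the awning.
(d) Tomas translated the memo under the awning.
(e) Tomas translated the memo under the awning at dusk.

(c), (d), (e)

(a) Not entailed — 'was building' is progressive on an accomplishment; it does not entail the completed 'built'.
(b) Not entailed — Tomas translated the memo, not the bench; the bench belongs to the building event.
(c) Entailed — every conjunct here is already in the original translating event.
(d) Entailed — the original entails any weakening of itself; this just drops 'deliberately', 'at dusk'.
(e) Entailed — every conjunct here is already in the original translating event.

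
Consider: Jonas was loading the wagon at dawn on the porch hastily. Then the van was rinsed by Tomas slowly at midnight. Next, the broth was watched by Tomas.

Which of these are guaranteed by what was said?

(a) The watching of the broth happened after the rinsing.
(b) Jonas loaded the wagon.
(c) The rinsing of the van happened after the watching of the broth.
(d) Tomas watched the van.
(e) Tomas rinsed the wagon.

(a)

(a) Entailed — the narrative places the rinsing before the watching.
(b) Not entailed — 'was loading' is progressive on an accomplishment; it does not entail the completed 'loaded'.
(c) Not entailed — the narrative places the rinsing before the watching, not after.
(d) Not entailed — Tomas watched the broth, not the van; the van belongs to the rinsing event.
(e) Not entailed — Tomas rinsed the van, not the wagon; the wagon belongs to the loading event.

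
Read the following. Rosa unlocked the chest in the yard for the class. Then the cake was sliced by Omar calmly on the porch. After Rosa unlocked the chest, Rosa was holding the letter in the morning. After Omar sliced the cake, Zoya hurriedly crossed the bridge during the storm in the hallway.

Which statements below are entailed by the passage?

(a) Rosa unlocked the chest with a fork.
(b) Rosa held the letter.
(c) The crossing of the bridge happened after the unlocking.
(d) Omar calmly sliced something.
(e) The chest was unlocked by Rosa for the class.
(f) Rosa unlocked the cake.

(b), (c), (d), (e)

(a) Not entailed — 'with a fork' adds information not in the original event.
(b) Entailed — 'hold' is an activity; 'was holding' entails that some holding happened, so 'held' holds.
(c) Entailed — the narrative places the unlocking before the crossing.
(d) Entailed — this follows by dropping conjuncts from the slicing event's description.
(e) Entailed — every conjunct here is already in the original unlocking event.
(f) Not entailed — Rosa unlocked the chest, not the cake; the cake belongs to the slicing event.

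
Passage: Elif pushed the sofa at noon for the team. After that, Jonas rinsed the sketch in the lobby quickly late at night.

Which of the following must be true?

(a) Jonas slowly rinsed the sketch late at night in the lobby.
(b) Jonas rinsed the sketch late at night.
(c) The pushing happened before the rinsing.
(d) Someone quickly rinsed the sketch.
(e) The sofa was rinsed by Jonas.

(b), (c), (d)

(a) Not entailed — 'slowly' adds a manner not in (and inconsistent with) the original.
(b) Entailed — dropping 'quickly', 'in the lobby' leaves a sub-description the original still satisfies.
(c) Entailed — the narrative places the pushing before the rinsing.
(d) Entailed — every conjunct here is already in the original rinsing event.
(e) Not entailed — Jonas rinsed the sketch, not the sofa; the sofa belongs to the pushing event.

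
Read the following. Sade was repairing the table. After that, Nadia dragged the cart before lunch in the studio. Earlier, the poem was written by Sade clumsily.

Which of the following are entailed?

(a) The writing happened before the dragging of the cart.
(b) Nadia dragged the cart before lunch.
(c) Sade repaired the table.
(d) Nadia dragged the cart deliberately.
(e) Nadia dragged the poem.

(a) Entailed — the narrative places the writing before the dragging.
(b) Entailed — this follows by dropping conjuncts from the dragging event's description.
(c) Not entailed — 'was repairing' is progressive on an accomplishment; it does not entail the completed 'repaired'.
(d) Not entailed — 'deliberately' adds information not in the original event.
(e) Not entailed — Nadia dragged the cart, not the poem; the poem belongs to the writing event.

(a), (b)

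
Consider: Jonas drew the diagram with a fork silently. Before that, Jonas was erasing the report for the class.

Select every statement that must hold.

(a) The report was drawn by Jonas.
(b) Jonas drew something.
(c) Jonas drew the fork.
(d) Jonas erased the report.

(a) Not entailed — Jonas drew the diagram, not the report; the report belongs to the erasing event.
(b) Entailed — the original entails any weakening of itself; this just drops 'silently', 'with a fork' and generalizes the patient.
(c) Not entailed — the fork is the instrument, not what was drawn.
(d) Not entailed — 'was erasing' is progressive on an accomplishment; it does not entail the completed 'erased'.

(b)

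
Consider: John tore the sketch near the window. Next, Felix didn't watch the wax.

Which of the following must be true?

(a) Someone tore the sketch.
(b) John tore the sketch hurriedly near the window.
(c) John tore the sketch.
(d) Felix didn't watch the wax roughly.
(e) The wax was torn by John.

(a) Entailed — this follows by dropping conjuncts from the tearing event's description.
(b) Not entailed — 'hurriedly' adds information not in the original event.
(c) Entailed — the original entails any weakening of itself; this just drops 'near the window'.
(d) Entailed — under negation, adding a further restriction is entailed: if no such watching event occurred, none occurred roughly either.
(e) Not entailed — John tore the sketch, not the wax; the wax belongs to the watching event.

(a), (c), (d)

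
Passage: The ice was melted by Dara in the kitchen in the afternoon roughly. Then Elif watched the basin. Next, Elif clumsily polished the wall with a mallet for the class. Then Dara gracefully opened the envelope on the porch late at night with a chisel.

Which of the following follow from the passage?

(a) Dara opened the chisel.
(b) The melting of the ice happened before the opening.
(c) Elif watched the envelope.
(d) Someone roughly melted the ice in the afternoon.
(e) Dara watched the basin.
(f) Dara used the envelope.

(b), (d)

(a) Not entailed — the chisel is the instrument, not what was opened.
(b) Entailed — the narrative places the melting before the opening.
(c) Not entailed — Elif watched the basin, not the envelope; the envelope belongs to the opening event.
(d) Entailed — dropping 'in the kitchen' and generalizing the agent leaves a sub-description the original still satisfies.
(e) Not entailed — the passage has Elif watching the basin, not Dara.
(f) Not entailed — the envelope is the patient, not an instrument — Dara used a chisel.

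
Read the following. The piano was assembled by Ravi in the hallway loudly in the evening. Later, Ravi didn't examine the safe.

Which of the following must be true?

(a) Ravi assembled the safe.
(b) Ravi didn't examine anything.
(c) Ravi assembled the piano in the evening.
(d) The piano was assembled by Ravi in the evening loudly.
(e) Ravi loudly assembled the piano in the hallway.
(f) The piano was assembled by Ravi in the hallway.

(a) Not entailed — Ravi assembled the piano, not the safe; the safe belongs to the examining event.
(b) Not entailed — the original only denies this specific event; Ravi may have examined something else.
(c) Entailed — the original entails any weakening of itself; this just drops 'loudly', 'in the hallway'.
(d) Entailed — every conjunct here is already in the original assembling event.
(e) Entailed — this follows by dropping conjuncts from the assembling event's description.
(f) Entailed — the original entails any weakening of itself; this just drops 'in the evening', 'loudly'.

(c), (d), (e), (f)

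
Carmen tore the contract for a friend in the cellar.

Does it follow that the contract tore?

yes

'Carmen tore the contract' is the causative; it entails the inchoative 'the contract tore'.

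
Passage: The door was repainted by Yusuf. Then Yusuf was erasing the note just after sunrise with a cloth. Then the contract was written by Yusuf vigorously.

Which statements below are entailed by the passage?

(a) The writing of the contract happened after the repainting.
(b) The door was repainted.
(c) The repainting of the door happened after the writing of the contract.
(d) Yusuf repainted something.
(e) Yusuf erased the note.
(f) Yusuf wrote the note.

(a), (b), (d)

(a) Entailed — the narrative places the repainting before the writing.
(b) Entailed — generalizing the agent leaves a sub-description the original still satisfies.
(c) Not entailed — the narrative places the repainting before the writing, not after.
(d) Entailed — the original entails any weakening of itself; this just generalizes the patient.
(e) Not entailed — 'was erasing' is progressive on an accomplishment; it does not entail the completed 'erased'.
(f) Not entailed — Yusuf wrote the contract, not the note; the note belongs to the erasing event.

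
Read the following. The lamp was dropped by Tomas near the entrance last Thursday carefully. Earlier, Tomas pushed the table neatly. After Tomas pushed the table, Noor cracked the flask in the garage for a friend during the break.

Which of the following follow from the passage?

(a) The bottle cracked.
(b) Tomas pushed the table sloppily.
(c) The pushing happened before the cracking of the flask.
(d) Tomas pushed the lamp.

(a) Not entailed — the flask is what cracked, not the bottle.
(b) Not entailed — 'sloppily' adds a manner not in (and inconsistent with) the original.
(c) Entailed — the narrative places the pushing before the cracking.
(d) Not entailed — Tomas pushed the table, not the lamp; the lamp belongs to the dropping event.

(c)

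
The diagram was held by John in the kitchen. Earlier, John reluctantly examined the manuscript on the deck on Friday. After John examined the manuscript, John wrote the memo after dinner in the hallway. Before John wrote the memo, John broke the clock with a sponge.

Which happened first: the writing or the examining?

the examining

The connectives place the examining before the writing.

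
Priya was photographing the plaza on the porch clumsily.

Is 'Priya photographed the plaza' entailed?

'was photographing' is progressive; for an accomplishment like 'photograph the plaza', it doesn't entail completion.

no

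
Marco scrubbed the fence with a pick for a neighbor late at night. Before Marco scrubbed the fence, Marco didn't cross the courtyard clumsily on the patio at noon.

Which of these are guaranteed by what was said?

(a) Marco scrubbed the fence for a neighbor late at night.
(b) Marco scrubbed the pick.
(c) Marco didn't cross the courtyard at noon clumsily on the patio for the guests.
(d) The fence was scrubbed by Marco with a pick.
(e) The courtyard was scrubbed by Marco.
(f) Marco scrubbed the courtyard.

(a), (c), (d)

(a) Entailed — this follows by dropping conjuncts from the scrubbing event's description.
(b) Not entailed — the pick is the instrument, not what was scrubbed.
(c) Entailed — under negation, adding a further restriction is entailed: if no such crossing event occurred, none occurred for the guests either.
(d) Entailed — every conjunct here is already in the original scrubbing event.
(e) Not entailed — Marco scrubbed the fence, not the courtyard; the courtyard belongs to the crossing event.
(f) Not entailed — Marco scrubbed the fence, not the courtyard; the courtyard belongs to the crossing event.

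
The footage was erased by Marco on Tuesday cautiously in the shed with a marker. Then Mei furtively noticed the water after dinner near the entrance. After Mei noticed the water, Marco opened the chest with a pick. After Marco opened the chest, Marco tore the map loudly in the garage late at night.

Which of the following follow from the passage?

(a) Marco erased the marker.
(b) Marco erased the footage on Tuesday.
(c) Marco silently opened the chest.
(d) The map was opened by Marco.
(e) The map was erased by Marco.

(a) Not entailed — the marker is the instrument, not what was erased.
(b) Entailed — dropping 'with a marker', 'cautiously', 'in the shed' leaves a sub-description the original still satisfies.
(c) Not entailed — 'silently' adds information not in the original event.
(d) Not entailed — Marco opened the chest, not the map; the map belongs to the tearing event.
(e) Not entailed — Marco erased the footage, not the map; the map belongs to the tearing event.

(b)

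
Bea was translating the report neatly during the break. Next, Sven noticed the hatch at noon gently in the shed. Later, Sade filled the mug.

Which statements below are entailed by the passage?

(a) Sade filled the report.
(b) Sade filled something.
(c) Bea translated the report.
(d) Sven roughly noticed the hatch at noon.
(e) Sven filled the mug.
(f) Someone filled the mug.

(a) Not entailed — Sade filled the mug, not the report; the report belongs to the translating event.
(b) Entailed — this follows by dropping conjuncts from the filling event's description.
(c) Not entailed — 'was translating' is progressive on an accomplishment; it does not entail the completed 'translated'.
(d) Not entailed — 'roughly' adds a manner not in (and inconsistent with) the original.
(e) Not entailed — the passage has Sade filling the mug, not Sven.
(f) Entailed — this follows by dropping conjuncts from the filling event's description.

(b), (f)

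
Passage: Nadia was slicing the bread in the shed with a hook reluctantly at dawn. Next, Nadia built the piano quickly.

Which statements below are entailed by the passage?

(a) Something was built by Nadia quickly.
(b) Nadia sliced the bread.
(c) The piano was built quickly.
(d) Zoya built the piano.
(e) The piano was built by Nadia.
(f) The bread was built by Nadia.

(a), (c), (e)

(a) Entailed — every conjunct here is already in the original building event.
(b) Not entailed — 'was slicing' is progressive on an accomplishment; it does not entail the completed 'sliced'.
(c) Entailed — this follows by dropping conjuncts from the building event's description.
(d) Not entailed — the passage has Nadia building the piano, not Zoya.
(e) Entailed — this follows by dropping conjuncts from the building event's description.
(f) Not entailed — Nadia built the piano, not the bread; the bread belongs to the slicing event.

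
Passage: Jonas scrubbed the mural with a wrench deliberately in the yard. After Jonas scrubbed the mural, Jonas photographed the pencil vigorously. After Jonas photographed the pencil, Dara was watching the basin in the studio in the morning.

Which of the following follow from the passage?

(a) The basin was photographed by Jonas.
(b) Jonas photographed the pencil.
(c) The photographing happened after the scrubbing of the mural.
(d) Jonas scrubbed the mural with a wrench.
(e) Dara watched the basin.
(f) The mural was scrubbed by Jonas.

(b), (c), (d), (e), (f)

(a) Not entailed — Jonas photographed the pencil, not the basin; the basin belongs to the watching event.
(b) Entailed — dropping 'vigorously' leaves a sub-description the original still satisfies.
(c) Entailed — the narrative places the scrubbing before the photographing.
(d) Entailed — every conjunct here is already in the original scrubbing event.
(e) Entailed — 'watch' is an activity; 'was watching' entails that some watching happened, so 'watched' holds.
(f) Entailed — dropping 'deliberately', 'in the yard', 'with a wrench' leaves a sub-description the original still satisfies.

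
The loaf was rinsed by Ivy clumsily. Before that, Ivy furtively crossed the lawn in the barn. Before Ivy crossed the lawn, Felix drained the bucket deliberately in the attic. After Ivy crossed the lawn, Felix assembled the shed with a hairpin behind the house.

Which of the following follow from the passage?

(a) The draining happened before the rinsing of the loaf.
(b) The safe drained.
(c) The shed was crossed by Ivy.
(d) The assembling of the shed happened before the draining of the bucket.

(a)

(a) Entailed — the narrative places the draining before the rinsing.
(b) Not entailed — the bucket is what drained, not the safe.
(c) Not entailed — Ivy crossed the lawn, not the shed; the shed belongs to the assembling event.
(d) Not entailed — the narrative places the draining before the assembling, not after.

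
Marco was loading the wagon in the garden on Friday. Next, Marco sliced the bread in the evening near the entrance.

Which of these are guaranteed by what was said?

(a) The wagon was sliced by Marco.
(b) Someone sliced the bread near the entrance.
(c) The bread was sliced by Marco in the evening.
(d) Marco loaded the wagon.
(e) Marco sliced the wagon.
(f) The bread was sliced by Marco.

(b), (c), (f)

(a) Not entailed — Marco sliced the bread, not the wagon; the wagon belongs to the loading event.
(b) Entailed — dropping 'in the evening' and generalizing the agent leaves a sub-description the original still satisfies.
(c) Entailed — every conjunct here is already in the original slicing event.
(d) Not entailed — 'was loading' is progressive on an accomplishment; it does not entail the completed 'loaded'.
(e) Not entailed — Marco sliced the bread, not the wagon; the wagon belongs to the loading event.
(f) Entailed — the original entails any weakening of itself; this just drops 'near the entrance', 'in the evening'.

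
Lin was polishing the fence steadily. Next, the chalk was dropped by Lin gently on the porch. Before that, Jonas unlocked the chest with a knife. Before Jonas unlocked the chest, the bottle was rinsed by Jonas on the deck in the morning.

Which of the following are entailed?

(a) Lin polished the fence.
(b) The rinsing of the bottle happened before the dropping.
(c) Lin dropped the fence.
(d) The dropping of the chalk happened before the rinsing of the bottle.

(a) Entailed — 'polish' is an activity; 'was polishing' entails that some polishing happened, so 'polished' holds.
(b) Entailed — the narrative places the rinsing before the dropping.
(c) Not entailed — Lin dropped the chalk, not the fence; the fence belongs to the polishing event.
(d) Not entailed — the narrative places the rinsing before the dropping, not after.

(a), (b)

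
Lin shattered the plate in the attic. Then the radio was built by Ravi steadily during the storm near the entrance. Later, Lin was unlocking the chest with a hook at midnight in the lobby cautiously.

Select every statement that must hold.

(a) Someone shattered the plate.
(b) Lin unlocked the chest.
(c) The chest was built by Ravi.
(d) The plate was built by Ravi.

(a) Entailed — this follows by dropping conjuncts from the shattering event's description.
(b) Not entailed — 'was unlocking' is progressive on an accomplishment; it does not entail the completed 'unlocked'.
(c) Not entailed — Ravi built the radio, not the chest; the chest belongs to the unlocking event.
(d) Not entailed — Ravi built the radio, not the plate; the plate belongs to the shattering event.

(a)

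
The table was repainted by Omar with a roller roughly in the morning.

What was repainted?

'the table' marks the patient of the repainting event.

the table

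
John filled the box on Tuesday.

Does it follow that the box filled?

yes

'John filled the box' is the causative; it entails the inchoative 'the box filled'.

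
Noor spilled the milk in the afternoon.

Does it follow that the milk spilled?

'Noor spilled the milk' is the causative; it entails the inchoative 'the milk spilled'.

yes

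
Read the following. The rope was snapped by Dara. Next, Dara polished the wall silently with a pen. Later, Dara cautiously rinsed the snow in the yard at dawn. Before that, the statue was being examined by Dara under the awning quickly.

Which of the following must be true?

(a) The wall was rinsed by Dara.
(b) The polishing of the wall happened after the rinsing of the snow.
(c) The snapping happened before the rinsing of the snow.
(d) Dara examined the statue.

(a) Not entailed — Dara rinsed the snow, not the wall; the wall belongs to the polishing event.
(b) Not entailed — the narrative places the polishing before the rinsing, not after.
(c) Entailed — the narrative places the snapping before the rinsing.
(d) Entailed — 'examine' is an activity; 'was examining' entails that some examining happened, so 'examined' holds.

(c), (d)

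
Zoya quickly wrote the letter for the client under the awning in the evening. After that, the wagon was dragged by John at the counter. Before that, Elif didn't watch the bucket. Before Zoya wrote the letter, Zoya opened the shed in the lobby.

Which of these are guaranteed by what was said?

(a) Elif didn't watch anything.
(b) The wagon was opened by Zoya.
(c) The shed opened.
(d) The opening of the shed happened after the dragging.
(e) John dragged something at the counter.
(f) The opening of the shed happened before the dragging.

(a) Not entailed — the original only denies this specific event; Elif may have watched something else.
(b) Not entailed — Zoya opened the shed, not the wagon; the wagon belongs to the dragging event.
(c) Entailed — 'Zoya opened the shed' is causative; it entails the inchoative 'the shed opened'.
(d) Not entailed — the narrative places the opening before the dragging, not after.
(e) Entailed — the original entails any weakening of itself; this just generalizes the patient.
(f) Entailed — the narrative places the opening before the dragging.

(c), (e), (f)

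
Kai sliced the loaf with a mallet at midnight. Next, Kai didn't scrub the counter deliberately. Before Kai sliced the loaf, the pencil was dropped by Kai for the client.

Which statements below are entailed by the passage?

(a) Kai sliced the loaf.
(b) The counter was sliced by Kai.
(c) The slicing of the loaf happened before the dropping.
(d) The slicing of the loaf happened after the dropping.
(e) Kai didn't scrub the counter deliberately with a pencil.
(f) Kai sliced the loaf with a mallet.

(a) Entailed — the original entails any weakening of itself; this just drops 'with a mallet', 'at midnight'.
(b) Not entailed — Kai sliced the loaf, not the counter; the counter belongs to the scrubbing event.
(c) Not entailed — the narrative places the dropping before the slicing, not after.
(d) Entailed — the narrative places the dropping before the slicing.
(e) Entailed — under negation, adding a further restriction is entailed: if no such scrubbing event occurred, none occurred with a pencil either.
(f) Entailed — this follows by dropping conjuncts from the slicing event's description.

(a), (d), (e), (f)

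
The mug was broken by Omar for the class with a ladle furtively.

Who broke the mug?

Omar

'Omar' marks the agent of the breaking event.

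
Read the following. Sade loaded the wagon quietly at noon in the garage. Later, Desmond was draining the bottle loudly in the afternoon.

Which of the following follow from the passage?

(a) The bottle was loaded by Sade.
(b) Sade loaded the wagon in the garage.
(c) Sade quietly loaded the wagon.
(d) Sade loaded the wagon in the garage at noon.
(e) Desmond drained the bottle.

(b), (c), (d)

(a) Not entailed — Sade loaded the wagon, not the bottle; the bottle belongs to the draining event.
(b) Entailed — dropping 'quietly', 'at noon' leaves a sub-description the original still satisfies.
(c) Entailed — dropping 'in the garage', 'at noon' leaves a sub-description the original still satisfies.
(d) Entailed — the original entails any weakening of itself; this just drops 'quietly'.
(e) Not entailed — 'was draining' is progressive on an accomplishment; it does not entail the completed 'drained'.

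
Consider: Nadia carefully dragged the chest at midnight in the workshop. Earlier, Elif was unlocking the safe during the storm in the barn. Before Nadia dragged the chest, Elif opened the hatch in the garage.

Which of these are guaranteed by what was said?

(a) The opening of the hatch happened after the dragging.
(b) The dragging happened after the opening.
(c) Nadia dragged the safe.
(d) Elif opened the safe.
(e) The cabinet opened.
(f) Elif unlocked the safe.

(a) Not entailed — the narrative places the opening before the dragging, not after.
(b) Entailed — the narrative places the opening before the dragging.
(c) Not entailed — Nadia dragged the chest, not the safe; the safe belongs to the unlocking event.
(d) Not entailed — Elif opened the hatch, not the safe; the safe belongs to the unlocking event.
(e) Not entailed — the hatch is what opened, not the cabinet.
(f) Not entailed — 'was unlocking' is progressive on an accomplishment; it does not entail the completed 'unlocked'.

(b)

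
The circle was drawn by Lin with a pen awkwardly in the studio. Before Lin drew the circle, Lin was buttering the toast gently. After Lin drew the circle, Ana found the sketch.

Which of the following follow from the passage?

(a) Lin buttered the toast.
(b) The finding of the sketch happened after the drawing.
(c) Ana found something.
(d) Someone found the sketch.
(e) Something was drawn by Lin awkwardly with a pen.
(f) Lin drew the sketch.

(a) Not entailed — 'was buttering' is progressive on an accomplishment; it does not entail the completed 'buttered'.
(b) Entailed — the narrative places the drawing before the finding.
(c) Entailed — this follows by dropping conjuncts from the finding event's description.
(d) Entailed — every conjunct here is already in the original finding event.
(e) Entailed — this follows by dropping conjuncts from the drawing event's description.
(f) Not entailed — Lin drew the circle, not the sketch; the sketch belongs to the finding event.

(b), (c), (d), (e)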